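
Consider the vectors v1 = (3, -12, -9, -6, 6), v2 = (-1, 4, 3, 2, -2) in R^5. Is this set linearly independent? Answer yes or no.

no

Form the matrix with these vectors as rows and row reduce.
R2 ← R2 + (1/3)·R1: [0, 0, 0, 0, 0]
1 nonzero row, so the 2 vectors span a space of dimension 1.
Since 1 < 2, the vectors are linearly dependent.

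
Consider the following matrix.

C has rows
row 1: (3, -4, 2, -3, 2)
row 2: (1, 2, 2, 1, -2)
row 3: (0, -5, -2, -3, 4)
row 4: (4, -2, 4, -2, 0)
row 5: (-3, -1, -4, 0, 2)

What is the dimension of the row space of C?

2

Row reduce to echelon form.
R2 ← R2 − (1/3)·R1: [0, 10/3, 4/3, 2, -8/3]
R4 ← R4 − (4/3)·R1: [0, 10/3, 4/3, 2, -8/3]
R5 ← R5 + R1: [0, -5, -2, -3, 4]
R3 ← R3 + (3/2)·R2: [0, 0, 0, 0, 0]
R4 ← R4 − R2: [0, 0, 0, 0, 0]
R5 ← R5 + (3/2)·R2: [0, 0, 0, 0, 0]
Echelon form has 2 nonzero rows, so rank(C) = 2.
The row space has dimension equal to the rank: 2.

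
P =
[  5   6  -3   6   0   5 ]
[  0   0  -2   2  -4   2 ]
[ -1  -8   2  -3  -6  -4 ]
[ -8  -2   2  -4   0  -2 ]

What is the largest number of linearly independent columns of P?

Row reduce to echelon form.
R3 ← R3 + (1/5)·R1: [0, -34/5, 7/5, -9/5, -6, -3]
R4 ← R4 + (8/5)·R1: [0, 38/5, -14/5, 28/5, 0, 6]
Swap R2 ↔ R3
R4 ← R4 + (19/17)·R2: [0, 0, -21/17, 61/17, -114/17, 45/17]
R4 ← R4 − (21/34)·R3: [0, 0, 0, 40/17, -72/17, 24/17]
Echelon form has 4 nonzero rows, so rank(P) = 4.
The rank gives the maximum number of linearly independent columns: 4.

4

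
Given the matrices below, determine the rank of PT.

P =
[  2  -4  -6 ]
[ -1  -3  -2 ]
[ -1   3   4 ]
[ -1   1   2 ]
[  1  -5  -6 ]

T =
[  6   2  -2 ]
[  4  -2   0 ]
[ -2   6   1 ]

First compute PT:
[[  8, -24, -10],
 [-14,  -8,   0],
 [ -2,  16,   6],
 [ -6,   8,   4],
 [ -2, -24,  -8]]
Now row reduce the product.
R2 ← R2 + (7/4)·R1: [0, -50, -35/2]
R3 ← R3 + (1/4)·R1: [0, 10, 7/2]
R4 ← R4 + (3/4)·R1: [0, -10, -7/2]
R5 ← R5 + (1/4)·R1: [0, -30, -21/2]
R3 ← R3 + (1/5)·R2: [0, 0, 0]
R4 ← R4 − (1/5)·R2: [0, 0, 0]
R5 ← R5 − (3/5)·R2: [0, 0, 0]
2 nonzero rows, so rank(PT) = 2.

2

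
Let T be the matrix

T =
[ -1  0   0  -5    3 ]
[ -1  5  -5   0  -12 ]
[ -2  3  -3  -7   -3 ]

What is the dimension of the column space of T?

Row reduce to echelon form.
R2 ← R2 − R1: [0, 5, -5, 5, -15]
R3 ← R3 − (2)·R1: [0, 3, -3, 3, -9]
R3 ← R3 − (3/5)·R2: [0, 0, 0, 0, 0]
Echelon form has 2 nonzero rows, so rank(T) = 2.
The column space has dimension equal to the rank: 2.

2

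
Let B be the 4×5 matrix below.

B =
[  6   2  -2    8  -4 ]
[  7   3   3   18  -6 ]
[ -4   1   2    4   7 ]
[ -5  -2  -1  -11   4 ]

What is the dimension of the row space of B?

Row reduce to echelon form.
R2 ← R2 − (7/6)·R1: [0, 2/3, 16/3, 26/3, -4/3]
R3 ← R3 + (2/3)·R1: [0, 7/3, 2/3, 28/3, 13/3]
R4 ← R4 + (5/6)·R1: [0, -1/3, -8/3, -13/3, 2/3]
R3 ← R3 − (7/2)·R2: [0, 0, -18, -21, 9]
R4 ← R4 + (1/2)·R2: [0, 0, 0, 0, 0]
Echelon form has 3 nonzero rows, so rank(B) = 3.
The row space has dimension equal to the rank: 3.

3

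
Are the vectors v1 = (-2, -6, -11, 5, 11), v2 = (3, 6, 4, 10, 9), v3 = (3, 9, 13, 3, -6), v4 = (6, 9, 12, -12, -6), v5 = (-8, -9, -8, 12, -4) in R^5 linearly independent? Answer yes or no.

no

Form the matrix with these vectors as rows and row reduce.
R2 ← R2 + (3/2)·R1: [0, -3, -25/2, 35/2, 51/2]
R3 ← R3 + (3/2)·R1: [0, 0, -7/2, 21/2, 21/2]
R4 ← R4 + (3)·R1: [0, -9, -21, 3, 27]
R5 ← R5 − (4)·R1: [0, 15, 36, -8, -48]
R4 ← R4 − (3)·R2: [0, 0, 33/2, -99/2, -99/2]
R5 ← R5 + (5)·R2: [0, 0, -53/2, 159/2, 159/2]
R4 ← R4 + (33/7)·R3: [0, 0, 0, 0, 0]
R5 ← R5 − (53/7)·R3: [0, 0, 0, 0, 0]
3 nonzero rows, so the 5 vectors span a space of dimension 3.
Since 3 < 5, the vectors are linearly dependent.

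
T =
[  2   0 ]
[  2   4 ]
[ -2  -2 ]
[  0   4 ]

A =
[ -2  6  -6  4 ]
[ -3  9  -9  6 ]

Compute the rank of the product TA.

1

First compute TA:
[[ -4,  12, -12,   8],
 [-16,  48, -48,  32],
 [ 10, -30,  30, -20],
 [-12,  36, -36,  24]]
Now row reduce the product.
R2 ← R2 − (4)·R1: [0, 0, 0, 0]
R3 ← R3 + (5/2)·R1: [0, 0, 0, 0]
R4 ← R4 − (3)·R1: [0, 0, 0, 0]
1 nonzero row, so rank(TA) = 1.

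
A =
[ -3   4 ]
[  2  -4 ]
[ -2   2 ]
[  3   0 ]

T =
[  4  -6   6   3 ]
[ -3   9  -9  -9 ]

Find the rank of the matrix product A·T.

2

First compute AT:
[[-24,  54, -54, -45],
 [ 20, -48,  48,  42],
 [-14,  30, -30, -24],
 [ 12, -18,  18,   9]]
Now row reduce the product.
R2 ← R2 + (5/6)·R1: [0, -3, 3, 9/2]
R3 ← R3 − (7/12)·R1: [0, -3/2, 3/2, 9/4]
R4 ← R4 + (1/2)·R1: [0, 9, -9, -27/2]
R3 ← R3 − (1/2)·R2: [0, 0, 0, 0]
R4 ← R4 + (3)·R2: [0, 0, 0, 0]
2 nonzero rows, so rank(AT) = 2.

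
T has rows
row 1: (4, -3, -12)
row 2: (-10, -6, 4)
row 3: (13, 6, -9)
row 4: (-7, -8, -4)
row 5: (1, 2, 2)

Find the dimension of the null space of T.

Row reduce to echelon form.
R2 ← R2 + (5/2)·R1: [0, -27/2, -26]
R3 ← R3 − (13/4)·R1: [0, 63/4, 30]
R4 ← R4 + (7/4)·R1: [0, -53/4, -25]
R5 ← R5 − (1/4)·R1: [0, 11/4, 5]
R3 ← R3 + (7/6)·R2: [0, 0, -1/3]
R4 ← R4 − (53/54)·R2: [0, 0, 14/27]
R5 ← R5 + (11/54)·R2: [0, 0, -8/27]
R4 ← R4 + (14/9)·R3: [0, 0, 0]
R5 ← R5 − (8/9)·R3: [0, 0, 0]
3 nonzero rows, so rank(T) = 3.
T has 3 columns; by rank–nullity, nullity = 3 − 3 = 0.

0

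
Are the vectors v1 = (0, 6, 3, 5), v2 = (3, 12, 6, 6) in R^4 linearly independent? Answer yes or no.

yes

Form the matrix with these vectors as rows and row reduce.
Swap R1 ↔ R2
2 nonzero rows, so the 2 vectors span a space of dimension 2.
Since 2 = 2, the vectors are linearly independent.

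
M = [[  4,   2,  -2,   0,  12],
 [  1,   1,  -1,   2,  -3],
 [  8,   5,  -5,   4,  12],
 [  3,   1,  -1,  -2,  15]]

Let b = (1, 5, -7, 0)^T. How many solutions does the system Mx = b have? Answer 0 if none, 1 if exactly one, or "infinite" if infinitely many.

0

Row reduce the augmented matrix [M | b].
R2 ← R2 − (1/4)·R1: [0, 1/2, -1/2, 2, -6, 19/4]
R3 ← R3 − (2)·R1: [0, 1, -1, 4, -12, -9]
R4 ← R4 − (3/4)·R1: [0, -1/2, 1/2, -2, 6, -3/4]
R3 ← R3 − (2)·R2: [0, 0, 0, 0, 0, -37/2]
R4 ← R4 + R2: [0, 0, 0, 0, 0, 4]
R4 ← R4 + (8/37)·R3: [0, 0, 0, 0, 0, 0]
The echelon form has 3 nonzero rows; the last pivot sits in the augmented column, so rank(M) = 2 but rank([M|b]) = 3.
Since the ranks differ, the system is inconsistent.
It has no solutions.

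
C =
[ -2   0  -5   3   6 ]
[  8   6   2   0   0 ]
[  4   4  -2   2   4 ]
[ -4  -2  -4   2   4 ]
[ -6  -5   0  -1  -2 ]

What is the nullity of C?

3

Row reduce to echelon form.
R2 ← R2 + (4)·R1: [0, 6, -18, 12, 24]
R3 ← R3 + (2)·R1: [0, 4, -12, 8, 16]
R4 ← R4 − (2)·R1: [0, -2, 6, -4, -8]
R5 ← R5 − (3)·R1: [0, -5, 15, -10, -20]
R3 ← R3 − (2/3)·R2: [0, 0, 0, 0, 0]
R4 ← R4 + (1/3)·R2: [0, 0, 0, 0, 0]
R5 ← R5 + (5/6)·R2: [0, 0, 0, 0, 0]
2 nonzero rows, so rank(C) = 2.
C has 5 columns; by rank–nullity, nullity = 5 − 2 = 3.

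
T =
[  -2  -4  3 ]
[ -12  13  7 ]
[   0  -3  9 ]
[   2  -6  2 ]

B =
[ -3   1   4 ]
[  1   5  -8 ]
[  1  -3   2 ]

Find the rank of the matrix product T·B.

First compute TB:
[[  5, -31,  30],
 [ 56,  32, -138],
 [  6, -42,  42],
 [-10, -34,  60]]
Now row reduce the product.
R2 ← R2 − (56/5)·R1: [0, 1896/5, -474]
R3 ← R3 − (6/5)·R1: [0, -24/5, 6]
R4 ← R4 + (2)·R1: [0, -96, 120]
R3 ← R3 + (1/79)·R2: [0, 0, 0]
R4 ← R4 + (20/79)·R2: [0, 0, 0]
2 nonzero rows, so rank(TB) = 2.

2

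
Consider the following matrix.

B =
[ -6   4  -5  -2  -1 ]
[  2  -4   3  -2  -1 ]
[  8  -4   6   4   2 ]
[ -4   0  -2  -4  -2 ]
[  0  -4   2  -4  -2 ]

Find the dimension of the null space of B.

3

Row reduce to echelon form.
R2 ← R2 + (1/3)·R1: [0, -8/3, 4/3, -8/3, -4/3]
R3 ← R3 + (4/3)·R1: [0, 4/3, -2/3, 4/3, 2/3]
R4 ← R4 − (2/3)·R1: [0, -8/3, 4/3, -8/3, -4/3]
R3 ← R3 + (1/2)·R2: [0, 0, 0, 0, 0]
R4 ← R4 − R2: [0, 0, 0, 0, 0]
R5 ← R5 − (3/2)·R2: [0, 0, 0, 0, 0]
2 nonzero rows, so rank(B) = 2.
B has 5 columns; by rank–nullity, nullity = 5 − 2 = 3.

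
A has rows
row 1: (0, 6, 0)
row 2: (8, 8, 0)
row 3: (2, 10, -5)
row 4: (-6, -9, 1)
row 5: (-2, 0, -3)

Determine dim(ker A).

Row reduce to echelon form.
Swap R1 ↔ R2
R3 ← R3 − (1/4)·R1: [0, 8, -5]
R4 ← R4 + (3/4)·R1: [0, -3, 1]
R5 ← R5 + (1/4)·R1: [0, 2, -3]
R3 ← R3 − (4/3)·R2: [0, 0, -5]
R4 ← R4 + (1/2)·R2: [0, 0, 1]
R5 ← R5 − (1/3)·R2: [0, 0, -3]
R4 ← R4 + (1/5)·R3: [0, 0, 0]
R5 ← R5 − (3/5)·R3: [0, 0, 0]
3 nonzero rows, so rank(A) = 3.
A has 3 columns; by rank–nullity, nullity = 3 − 3 = 0.

0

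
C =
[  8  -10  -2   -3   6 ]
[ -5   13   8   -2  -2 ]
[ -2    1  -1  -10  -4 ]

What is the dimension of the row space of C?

3

Row reduce to echelon form.
R2 ← R2 + (5/8)·R1: [0, 27/4, 27/4, -31/8, 7/4]
R3 ← R3 + (1/4)·R1: [0, -3/2, -3/2, -43/4, -5/2]
R3 ← R3 + (2/9)·R2: [0, 0, 0, -209/18, -19/9]
Echelon form has 3 nonzero rows, so rank(C) = 3.
The row space has dimension equal to the rank: 3.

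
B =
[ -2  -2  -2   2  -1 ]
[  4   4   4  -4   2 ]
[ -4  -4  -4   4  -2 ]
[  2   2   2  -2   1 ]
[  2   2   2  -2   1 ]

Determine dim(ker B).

Row reduce to echelon form.
R2 ← R2 + (2)·R1: [0, 0, 0, 0, 0]
R3 ← R3 − (2)·R1: [0, 0, 0, 0, 0]
R4 ← R4 + R1: [0, 0, 0, 0, 0]
R5 ← R5 + R1: [0, 0, 0, 0, 0]
1 nonzero row, so rank(B) = 1.
B has 5 columns; by rank–nullity, nullity = 5 − 1 = 4.

4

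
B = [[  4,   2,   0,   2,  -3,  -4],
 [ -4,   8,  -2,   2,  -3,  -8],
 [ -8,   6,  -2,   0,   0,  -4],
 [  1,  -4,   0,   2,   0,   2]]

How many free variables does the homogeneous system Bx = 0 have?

Row reduce to echelon form.
R2 ← R2 + R1: [0, 10, -2, 4, -6, -12]
R3 ← R3 + (2)·R1: [0, 10, -2, 4, -6, -12]
R4 ← R4 − (1/4)·R1: [0, -9/2, 0, 3/2, 3/4, 3]
R3 ← R3 − R2: [0, 0, 0, 0, 0, 0]
R4 ← R4 + (9/20)·R2: [0, 0, -9/10, 33/10, -39/20, -12/5]
Swap R3 ↔ R4
3 nonzero rows, so rank(B) = 3.
B has 6 columns; by rank–nullity, nullity = 6 − 3 = 3.

3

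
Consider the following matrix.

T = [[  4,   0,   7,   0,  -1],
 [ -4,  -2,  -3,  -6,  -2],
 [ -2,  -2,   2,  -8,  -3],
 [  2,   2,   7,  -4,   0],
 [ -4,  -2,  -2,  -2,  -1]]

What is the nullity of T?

Row reduce to echelon form.
R2 ← R2 + R1: [0, -2, 4, -6, -3]
R3 ← R3 + (1/2)·R1: [0, -2, 11/2, -8, -7/2]
R4 ← R4 − (1/2)·R1: [0, 2, 7/2, -4, 1/2]
R5 ← R5 + R1: [0, -2, 5, -2, -2]
R3 ← R3 − R2: [0, 0, 3/2, -2, -1/2]
R4 ← R4 + R2: [0, 0, 15/2, -10, -5/2]
R5 ← R5 − R2: [0, 0, 1, 4, 1]
R4 ← R4 − (5)·R3: [0, 0, 0, 0, 0]
R5 ← R5 − (2/3)·R3: [0, 0, 0, 16/3, 4/3]
Swap R4 ↔ R5
4 nonzero rows, so rank(T) = 4.
T has 5 columns; by rank–nullity, nullity = 5 − 4 = 1.

1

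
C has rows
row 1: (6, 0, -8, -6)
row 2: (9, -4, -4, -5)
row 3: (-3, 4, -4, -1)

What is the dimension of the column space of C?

Row reduce to echelon form.
R2 ← R2 − (3/2)·R1: [0, -4, 8, 4]
R3 ← R3 + (1/2)·R1: [0, 4, -8, -4]
R3 ← R3 + R2: [0, 0, 0, 0]
Echelon form has 2 nonzero rows, so rank(C) = 2.
The column space has dimension equal to the rank: 2.

2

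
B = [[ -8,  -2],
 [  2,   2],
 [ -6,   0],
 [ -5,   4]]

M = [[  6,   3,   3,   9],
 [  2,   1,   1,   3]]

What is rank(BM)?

1

First compute BM:
[[-52, -26, -26, -78],
 [ 16,   8,   8,  24],
 [-36, -18, -18, -54],
 [-22, -11, -11, -33]]
Now row reduce the product.
R2 ← R2 + (4/13)·R1: [0, 0, 0, 0]
R3 ← R3 − (9/13)·R1: [0, 0, 0, 0]
R4 ← R4 − (11/26)·R1: [0, 0, 0, 0]
1 nonzero row, so rank(BM) = 1.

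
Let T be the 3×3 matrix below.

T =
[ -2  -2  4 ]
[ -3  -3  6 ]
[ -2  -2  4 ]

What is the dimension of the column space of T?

1

Row reduce to echelon form.
R2 ← R2 − (3/2)·R1: [0, 0, 0]
R3 ← R3 − R1: [0, 0, 0]
Echelon form has 1 nonzero row, so rank(T) = 1.
The column space has dimension equal to the rank: 1.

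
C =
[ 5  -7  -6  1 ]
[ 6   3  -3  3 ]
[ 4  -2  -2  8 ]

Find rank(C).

Row reduce to echelon form.
R2 ← R2 − (6/5)·R1: [0, 57/5, 21/5, 9/5]
R3 ← R3 − (4/5)·R1: [0, 18/5, 14/5, 36/5]
R3 ← R3 − (6/19)·R2: [0, 0, 28/19, 126/19]
Echelon form has 3 nonzero rows, so rank(C) = 3.

3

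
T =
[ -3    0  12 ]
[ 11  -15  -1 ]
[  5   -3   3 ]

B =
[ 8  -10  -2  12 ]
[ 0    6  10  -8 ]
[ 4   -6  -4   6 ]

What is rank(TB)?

First compute TB:
[[ 24, -42, -42,  36],
 [ 84, -194, -168, 246],
 [ 52, -86, -52, 102]]
Now row reduce the product.
R2 ← R2 − (7/2)·R1: [0, -47, -21, 120]
R3 ← R3 − (13/6)·R1: [0, 5, 39, 24]
R3 ← R3 + (5/47)·R2: [0, 0, 1728/47, 1728/47]
3 nonzero rows, so rank(TB) = 3.

3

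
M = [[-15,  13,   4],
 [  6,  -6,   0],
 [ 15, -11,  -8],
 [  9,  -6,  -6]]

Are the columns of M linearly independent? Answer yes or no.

Row reduce M to echelon form.
R2 ← R2 + (2/5)·R1: [0, -4/5, 8/5]
R3 ← R3 + R1: [0, 2, -4]
R4 ← R4 + (3/5)·R1: [0, 9/5, -18/5]
R3 ← R3 + (5/2)·R2: [0, 0, 0]
R4 ← R4 + (9/4)·R2: [0, 0, 0]
2 pivots among 3 columns.
Only 2 < 3 pivot columns, so the columns are linearly dependent.

no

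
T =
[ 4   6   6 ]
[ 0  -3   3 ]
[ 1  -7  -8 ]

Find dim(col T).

Row reduce to echelon form.
R3 ← R3 − (1/4)·R1: [0, -17/2, -19/2]
R3 ← R3 − (17/6)·R2: [0, 0, -18]
Echelon form has 3 nonzero rows, so rank(T) = 3.
The column space has dimension equal to the rank: 3.

3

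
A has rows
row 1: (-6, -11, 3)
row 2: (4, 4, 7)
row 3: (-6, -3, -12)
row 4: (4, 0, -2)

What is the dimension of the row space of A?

Row reduce to echelon form.
R2 ← R2 + (2/3)·R1: [0, -10/3, 9]
R3 ← R3 − R1: [0, 8, -15]
R4 ← R4 + (2/3)·R1: [0, -22/3, 0]
R3 ← R3 + (12/5)·R2: [0, 0, 33/5]
R4 ← R4 − (11/5)·R2: [0, 0, -99/5]
R4 ← R4 + (3)·R3: [0, 0, 0]
Echelon form has 3 nonzero rows, so rank(A) = 3.
The row space has dimension equal to the rank: 3.

3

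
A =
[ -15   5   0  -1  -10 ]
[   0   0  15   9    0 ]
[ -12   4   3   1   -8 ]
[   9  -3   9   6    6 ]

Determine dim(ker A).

3

Row reduce to echelon form.
R3 ← R3 − (4/5)·R1: [0, 0, 3, 9/5, 0]
R4 ← R4 + (3/5)·R1: [0, 0, 9, 27/5, 0]
R3 ← R3 − (1/5)·R2: [0, 0, 0, 0, 0]
R4 ← R4 − (3/5)·R2: [0, 0, 0, 0, 0]
2 nonzero rows, so rank(A) = 2.
A has 5 columns; by rank–nullity, nullity = 5 − 2 = 3.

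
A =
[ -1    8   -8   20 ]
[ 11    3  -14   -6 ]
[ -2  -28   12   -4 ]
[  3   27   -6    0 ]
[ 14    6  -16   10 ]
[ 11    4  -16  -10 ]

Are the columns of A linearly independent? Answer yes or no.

Row reduce A to echelon form.
R2 ← R2 + (11)·R1: [0, 91, -102, 214]
R3 ← R3 − (2)·R1: [0, -44, 28, -44]
R4 ← R4 + (3)·R1: [0, 51, -30, 60]
R5 ← R5 + (14)·R1: [0, 118, -128, 290]
R6 ← R6 + (11)·R1: [0, 92, -104, 210]
R3 ← R3 + (44/91)·R2: [0, 0, -1940/91, 5412/91]
R4 ← R4 − (51/91)·R2: [0, 0, 2472/91, -5454/91]
R5 ← R5 − (118/91)·R2: [0, 0, 388/91, 1138/91]
R6 ← R6 − (92/91)·R2: [0, 0, -80/91, -578/91]
R4 ← R4 + (618/485)·R3: [0, 0, 0, 7686/485]
R5 ← R5 + (1/5)·R3: [0, 0, 0, 122/5]
R6 ← R6 − (4/97)·R3: [0, 0, 0, -854/97]
R5 ← R5 − (97/63)·R4: [0, 0, 0, 0]
R6 ← R6 + (5/9)·R4: [0, 0, 0, 0]
4 pivots among 4 columns.
Every column is a pivot column, so the columns are linearly independent.

yes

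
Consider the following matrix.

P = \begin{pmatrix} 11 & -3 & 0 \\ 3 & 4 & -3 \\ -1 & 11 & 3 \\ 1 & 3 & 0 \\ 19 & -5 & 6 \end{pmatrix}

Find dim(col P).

3

Row reduce to echelon form.
R2 ← R2 − (3/11)·R1: [0, 53/11, -3]
R3 ← R3 + (1/11)·R1: [0, 118/11, 3]
R4 ← R4 − (1/11)·R1: [0, 36/11, 0]
R5 ← R5 − (19/11)·R1: [0, 2/11, 6]
R3 ← R3 − (118/53)·R2: [0, 0, 513/53]
R4 ← R4 − (36/53)·R2: [0, 0, 108/53]
R5 ← R5 − (2/53)·R2: [0, 0, 324/53]
R4 ← R4 − (4/19)·R3: [0, 0, 0]
R5 ← R5 − (12/19)·R3: [0, 0, 0]
Echelon form has 3 nonzero rows, so rank(P) = 3.
The column space has dimension equal to the rank: 3.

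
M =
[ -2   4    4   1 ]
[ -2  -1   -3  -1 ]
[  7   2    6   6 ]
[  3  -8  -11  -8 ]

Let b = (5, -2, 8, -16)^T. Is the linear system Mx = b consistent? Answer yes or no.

yes

Row reduce the augmented matrix [M | b].
R2 ← R2 − R1: [0, -5, -7, -2, -7]
R3 ← R3 + (7/2)·R1: [0, 16, 20, 19/2, 51/2]
R4 ← R4 + (3/2)·R1: [0, -2, -5, -13/2, -17/2]
R3 ← R3 + (16/5)·R2: [0, 0, -12/5, 31/10, 31/10]
R4 ← R4 − (2/5)·R2: [0, 0, -11/5, -57/10, -57/10]
R4 ← R4 − (11/12)·R3: [0, 0, 0, -205/24, -205/24]
The echelon form has 4 nonzero rows, and every pivot lies in the first 4 columns, so rank(M) = rank([M|b]) = 4.
The system is consistent.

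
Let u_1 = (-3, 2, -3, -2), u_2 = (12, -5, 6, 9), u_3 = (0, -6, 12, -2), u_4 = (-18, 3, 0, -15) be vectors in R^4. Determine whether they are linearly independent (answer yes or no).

no

Form the matrix with these vectors as rows and row reduce.
R2 ← R2 + (4)·R1: [0, 3, -6, 1]
R4 ← R4 − (6)·R1: [0, -9, 18, -3]
R3 ← R3 + (2)·R2: [0, 0, 0, 0]
R4 ← R4 + (3)·R2: [0, 0, 0, 0]
2 nonzero rows, so the 4 vectors span a space of dimension 2.
Since 2 < 4, the vectors are linearly dependent.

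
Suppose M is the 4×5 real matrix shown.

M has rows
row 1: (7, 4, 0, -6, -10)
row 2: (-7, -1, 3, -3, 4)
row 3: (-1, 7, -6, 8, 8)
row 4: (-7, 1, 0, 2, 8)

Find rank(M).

Row reduce to echelon form.
R2 ← R2 + R1: [0, 3, 3, -9, -6]
R3 ← R3 + (1/7)·R1: [0, 53/7, -6, 50/7, 46/7]
R4 ← R4 + R1: [0, 5, 0, -4, -2]
R3 ← R3 − (53/21)·R2: [0, 0, -95/7, 209/7, 152/7]
R4 ← R4 − (5/3)·R2: [0, 0, -5, 11, 8]
R4 ← R4 − (7/19)·R3: [0, 0, 0, 0, 0]
Echelon form has 3 nonzero rows, so rank(M) = 3.

3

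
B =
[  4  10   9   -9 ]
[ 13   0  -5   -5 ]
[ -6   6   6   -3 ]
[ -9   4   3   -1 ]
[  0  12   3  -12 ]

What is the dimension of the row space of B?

Row reduce to echelon form.
R2 ← R2 − (13/4)·R1: [0, -65/2, -137/4, 97/4]
R3 ← R3 + (3/2)·R1: [0, 21, 39/2, -33/2]
R4 ← R4 + (9/4)·R1: [0, 53/2, 93/4, -85/4]
R3 ← R3 + (42/65)·R2: [0, 0, -171/65, -54/65]
R4 ← R4 + (53/65)·R2: [0, 0, -304/65, -96/65]
R5 ← R5 + (24/65)·R2: [0, 0, -627/65, -198/65]
R4 ← R4 − (16/9)·R3: [0, 0, 0, 0]
R5 ← R5 − (11/3)·R3: [0, 0, 0, 0]
Echelon form has 3 nonzero rows, so rank(B) = 3.
The row space has dimension equal to the rank: 3.

3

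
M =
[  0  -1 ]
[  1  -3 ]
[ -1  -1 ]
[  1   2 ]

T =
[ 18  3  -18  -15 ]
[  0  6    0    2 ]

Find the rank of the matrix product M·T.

2

First compute MT:
[[  0,  -6,   0,  -2],
 [ 18, -15, -18, -21],
 [-18,  -9,  18,  13],
 [ 18,  15, -18, -11]]
Now row reduce the product.
Swap R1 ↔ R2
R3 ← R3 + R1: [0, -24, 0, -8]
R4 ← R4 − R1: [0, 30, 0, 10]
R3 ← R3 − (4)·R2: [0, 0, 0, 0]
R4 ← R4 + (5)·R2: [0, 0, 0, 0]
2 nonzero rows, so rank(MT) = 2.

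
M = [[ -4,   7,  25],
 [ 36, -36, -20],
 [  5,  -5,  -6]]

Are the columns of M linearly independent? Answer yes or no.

Row reduce M to echelon form.
R2 ← R2 + (9)·R1: [0, 27, 205]
R3 ← R3 + (5/4)·R1: [0, 15/4, 101/4]
R3 ← R3 − (5/36)·R2: [0, 0, -29/9]
3 pivots among 3 columns.
Every column is a pivot column, so the columns are linearly independent.

yes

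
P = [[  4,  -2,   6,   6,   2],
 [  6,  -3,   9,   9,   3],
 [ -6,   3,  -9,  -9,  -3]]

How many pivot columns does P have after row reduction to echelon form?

Row reduce to echelon form.
R2 ← R2 − (3/2)·R1: [0, 0, 0, 0, 0]
R3 ← R3 + (3/2)·R1: [0, 0, 0, 0, 0]
Echelon form has 1 nonzero row, so rank(P) = 1.
Each nonzero row contributes one pivot column: 1 pivot columns.

1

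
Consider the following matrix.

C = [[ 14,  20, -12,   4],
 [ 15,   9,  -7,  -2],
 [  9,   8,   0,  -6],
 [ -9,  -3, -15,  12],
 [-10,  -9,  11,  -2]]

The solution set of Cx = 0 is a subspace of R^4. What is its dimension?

0

Row reduce to echelon form.
R2 ← R2 − (15/14)·R1: [0, -87/7, 41/7, -44/7]
R3 ← R3 − (9/14)·R1: [0, -34/7, 54/7, -60/7]
R4 ← R4 + (9/14)·R1: [0, 69/7, -159/7, 102/7]
R5 ← R5 + (5/7)·R1: [0, 37/7, 17/7, 6/7]
R3 ← R3 − (34/87)·R2: [0, 0, 472/87, -532/87]
R4 ← R4 + (23/29)·R2: [0, 0, -524/29, 278/29]
R5 ← R5 + (37/87)·R2: [0, 0, 428/87, -158/87]
R4 ← R4 + (393/118)·R3: [0, 0, 0, -636/59]
R5 ← R5 − (107/118)·R3: [0, 0, 0, 220/59]
R5 ← R5 + (55/159)·R4: [0, 0, 0, 0]
4 nonzero rows, so rank(C) = 4.
C has 4 columns; by rank–nullity, nullity = 4 − 4 = 0.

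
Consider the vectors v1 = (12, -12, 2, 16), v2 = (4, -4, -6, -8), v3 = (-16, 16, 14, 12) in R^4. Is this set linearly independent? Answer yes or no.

Form the matrix with these vectors as rows and row reduce.
R2 ← R2 − (1/3)·R1: [0, 0, -20/3, -40/3]
R3 ← R3 + (4/3)·R1: [0, 0, 50/3, 100/3]
R3 ← R3 + (5/2)·R2: [0, 0, 0, 0]
2 nonzero rows, so the 3 vectors span a space of dimension 2.
Since 2 < 3, the vectors are linearly dependent.

no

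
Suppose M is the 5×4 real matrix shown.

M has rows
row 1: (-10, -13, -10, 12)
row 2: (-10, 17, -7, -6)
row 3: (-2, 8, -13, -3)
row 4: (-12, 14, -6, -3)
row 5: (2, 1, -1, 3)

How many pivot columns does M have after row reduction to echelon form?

Row reduce to echelon form.
R2 ← R2 − R1: [0, 30, 3, -18]
R3 ← R3 − (1/5)·R1: [0, 53/5, -11, -27/5]
R4 ← R4 − (6/5)·R1: [0, 148/5, 6, -87/5]
R5 ← R5 + (1/5)·R1: [0, -8/5, -3, 27/5]
R3 ← R3 − (53/150)·R2: [0, 0, -603/50, 24/25]
R4 ← R4 − (74/75)·R2: [0, 0, 76/25, 9/25]
R5 ← R5 + (4/75)·R2: [0, 0, -71/25, 111/25]
R4 ← R4 + (152/603)·R3: [0, 0, 0, 121/201]
R5 ← R5 − (142/603)·R3: [0, 0, 0, 847/201]
R5 ← R5 − (7)·R4: [0, 0, 0, 0]
Echelon form has 4 nonzero rows, so rank(M) = 4.
Each nonzero row contributes one pivot column: 4 pivot columns.

4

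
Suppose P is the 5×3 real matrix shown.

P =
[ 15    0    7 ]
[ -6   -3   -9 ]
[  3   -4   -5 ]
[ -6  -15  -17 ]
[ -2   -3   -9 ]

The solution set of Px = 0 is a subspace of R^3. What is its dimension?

0

Row reduce to echelon form.
R2 ← R2 + (2/5)·R1: [0, -3, -31/5]
R3 ← R3 − (1/5)·R1: [0, -4, -32/5]
R4 ← R4 + (2/5)·R1: [0, -15, -71/5]
R5 ← R5 + (2/15)·R1: [0, -3, -121/15]
R3 ← R3 − (4/3)·R2: [0, 0, 28/15]
R4 ← R4 − (5)·R2: [0, 0, 84/5]
R5 ← R5 − R2: [0, 0, -28/15]
R4 ← R4 − (9)·R3: [0, 0, 0]
R5 ← R5 + R3: [0, 0, 0]
3 nonzero rows, so rank(P) = 3.
P has 3 columns; by rank–nullity, nullity = 3 − 3 = 0.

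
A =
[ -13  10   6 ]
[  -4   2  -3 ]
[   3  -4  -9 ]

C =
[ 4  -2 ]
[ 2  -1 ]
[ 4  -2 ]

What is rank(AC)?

First compute AC:
[[ -8,   4],
 [-24,  12],
 [-32,  16]]
Now row reduce the product.
R2 ← R2 − (3)·R1: [0, 0]
R3 ← R3 − (4)·R1: [0, 0]
1 nonzero row, so rank(AC) = 1.

1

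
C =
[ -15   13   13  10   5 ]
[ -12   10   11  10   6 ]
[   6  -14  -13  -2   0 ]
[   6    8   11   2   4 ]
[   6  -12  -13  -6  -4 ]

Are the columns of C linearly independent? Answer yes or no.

no

Row reduce C to echelon form.
R2 ← R2 − (4/5)·R1: [0, -2/5, 3/5, 2, 2]
R3 ← R3 + (2/5)·R1: [0, -44/5, -39/5, 2, 2]
R4 ← R4 + (2/5)·R1: [0, 66/5, 81/5, 6, 6]
R5 ← R5 + (2/5)·R1: [0, -34/5, -39/5, -2, -2]
R3 ← R3 − (22)·R2: [0, 0, -21, -42, -42]
R4 ← R4 + (33)·R2: [0, 0, 36, 72, 72]
R5 ← R5 − (17)·R2: [0, 0, -18, -36, -36]
R4 ← R4 + (12/7)·R3: [0, 0, 0, 0, 0]
R5 ← R5 − (6/7)·R3: [0, 0, 0, 0, 0]
3 pivots among 5 columns.
Only 3 < 5 pivot columns, so the columns are linearly dependent.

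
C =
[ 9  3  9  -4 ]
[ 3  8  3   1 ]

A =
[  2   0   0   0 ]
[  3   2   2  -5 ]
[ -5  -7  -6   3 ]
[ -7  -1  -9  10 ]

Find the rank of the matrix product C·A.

First compute CA:
[[ 10, -53, -12, -28],
 [  8,  -6, -11, -21]]
Now row reduce the product.
R2 ← R2 − (4/5)·R1: [0, 182/5, -7/5, 7/5]
2 nonzero rows, so rank(CA) = 2.

2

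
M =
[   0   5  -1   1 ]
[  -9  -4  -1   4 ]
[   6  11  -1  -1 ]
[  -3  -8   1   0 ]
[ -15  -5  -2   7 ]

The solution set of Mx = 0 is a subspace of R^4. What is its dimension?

2

Row reduce to echelon form.
Swap R1 ↔ R2
R3 ← R3 + (2/3)·R1: [0, 25/3, -5/3, 5/3]
R4 ← R4 − (1/3)·R1: [0, -20/3, 4/3, -4/3]
R5 ← R5 − (5/3)·R1: [0, 5/3, -1/3, 1/3]
R3 ← R3 − (5/3)·R2: [0, 0, 0, 0]
R4 ← R4 + (4/3)·R2: [0, 0, 0, 0]
R5 ← R5 − (1/3)·R2: [0, 0, 0, 0]
2 nonzero rows, so rank(M) = 2.
M has 4 columns; by rank–nullity, nullity = 4 − 2 = 2.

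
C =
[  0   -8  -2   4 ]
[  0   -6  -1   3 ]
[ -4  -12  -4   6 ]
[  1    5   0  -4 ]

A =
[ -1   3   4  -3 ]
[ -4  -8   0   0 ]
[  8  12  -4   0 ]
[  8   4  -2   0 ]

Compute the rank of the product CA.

First compute CA:
[[ 48,  56,   0,   0],
 [ 40,  48,  -2,   0],
 [ 68,  60, -12,  12],
 [-53, -53,  12,  -3]]
Now row reduce the product.
R2 ← R2 − (5/6)·R1: [0, 4/3, -2, 0]
R3 ← R3 − (17/12)·R1: [0, -58/3, -12, 12]
R4 ← R4 + (53/48)·R1: [0, 53/6, 12, -3]
R3 ← R3 + (29/2)·R2: [0, 0, -41, 12]
R4 ← R4 − (53/8)·R2: [0, 0, 101/4, -3]
R4 ← R4 + (101/164)·R3: [0, 0, 0, 180/41]
4 nonzero rows, so rank(CA) = 4.

4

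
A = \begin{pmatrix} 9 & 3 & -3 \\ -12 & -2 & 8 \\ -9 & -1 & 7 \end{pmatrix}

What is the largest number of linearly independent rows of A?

Row reduce to echelon form.
R2 ← R2 + (4/3)·R1: [0, 2, 4]
R3 ← R3 + R1: [0, 2, 4]
R3 ← R3 − R2: [0, 0, 0]
Echelon form has 2 nonzero rows, so rank(A) = 2.
The rank gives the maximum number of linearly independent rows: 2.

2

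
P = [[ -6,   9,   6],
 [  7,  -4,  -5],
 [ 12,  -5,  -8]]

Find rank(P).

Row reduce to echelon form.
R2 ← R2 + (7/6)·R1: [0, 13/2, 2]
R3 ← R3 + (2)·R1: [0, 13, 4]
R3 ← R3 − (2)·R2: [0, 0, 0]
Echelon form has 2 nonzero rows, so rank(P) = 2.

2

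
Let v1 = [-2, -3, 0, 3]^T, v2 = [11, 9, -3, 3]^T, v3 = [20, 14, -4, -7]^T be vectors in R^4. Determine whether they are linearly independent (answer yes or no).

yes

Form the matrix with these vectors as rows and row reduce.
R2 ← R2 + (11/2)·R1: [0, -15/2, -3, 39/2]
R3 ← R3 + (10)·R1: [0, -16, -4, 23]
R3 ← R3 − (32/15)·R2: [0, 0, 12/5, -93/5]
3 nonzero rows, so the 3 vectors span a space of dimension 3.
Since 3 = 3, the vectors are linearly independent.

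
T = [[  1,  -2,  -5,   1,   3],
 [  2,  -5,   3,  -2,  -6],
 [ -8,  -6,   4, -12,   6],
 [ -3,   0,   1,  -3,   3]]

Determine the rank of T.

Row reduce to echelon form.
R2 ← R2 − (2)·R1: [0, -1, 13, -4, -12]
R3 ← R3 + (8)·R1: [0, -22, -36, -4, 30]
R4 ← R4 + (3)·R1: [0, -6, -14, 0, 12]
R3 ← R3 − (22)·R2: [0, 0, -322, 84, 294]
R4 ← R4 − (6)·R2: [0, 0, -92, 24, 84]
R4 ← R4 − (2/7)·R3: [0, 0, 0, 0, 0]
Echelon form has 3 nonzero rows, so rank(T) = 3.

3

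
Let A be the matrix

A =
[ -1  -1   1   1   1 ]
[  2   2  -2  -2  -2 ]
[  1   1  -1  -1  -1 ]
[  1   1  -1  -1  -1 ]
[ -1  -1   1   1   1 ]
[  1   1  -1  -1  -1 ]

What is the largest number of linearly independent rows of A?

Row reduce to echelon form.
R2 ← R2 + (2)·R1: [0, 0, 0, 0, 0]
R3 ← R3 + R1: [0, 0, 0, 0, 0]
R4 ← R4 + R1: [0, 0, 0, 0, 0]
R5 ← R5 − R1: [0, 0, 0, 0, 0]
R6 ← R6 + R1: [0, 0, 0, 0, 0]
Echelon form has 1 nonzero row, so rank(A) = 1.
The rank gives the maximum number of linearly independent rows: 1.

1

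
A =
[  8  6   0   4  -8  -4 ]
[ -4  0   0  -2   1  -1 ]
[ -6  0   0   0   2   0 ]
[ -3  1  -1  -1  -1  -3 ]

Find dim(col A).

Row reduce to echelon form.
R2 ← R2 + (1/2)·R1: [0, 3, 0, 0, -3, -3]
R3 ← R3 + (3/4)·R1: [0, 9/2, 0, 3, -4, -3]
R4 ← R4 + (3/8)·R1: [0, 13/4, -1, 1/2, -4, -9/2]
R3 ← R3 − (3/2)·R2: [0, 0, 0, 3, 1/2, 3/2]
R4 ← R4 − (13/12)·R2: [0, 0, -1, 1/2, -3/4, -5/4]
Swap R3 ↔ R4
Echelon form has 4 nonzero rows, so rank(A) = 4.
The column space has dimension equal to the rank: 4.

4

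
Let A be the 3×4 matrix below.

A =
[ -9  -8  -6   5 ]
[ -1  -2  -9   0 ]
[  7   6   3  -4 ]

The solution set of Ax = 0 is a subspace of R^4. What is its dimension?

2

Row reduce to echelon form.
R2 ← R2 − (1/9)·R1: [0, -10/9, -25/3, -5/9]
R3 ← R3 + (7/9)·R1: [0, -2/9, -5/3, -1/9]
R3 ← R3 − (1/5)·R2: [0, 0, 0, 0]
2 nonzero rows, so rank(A) = 2.
A has 4 columns; by rank–nullity, nullity = 4 − 2 = 2.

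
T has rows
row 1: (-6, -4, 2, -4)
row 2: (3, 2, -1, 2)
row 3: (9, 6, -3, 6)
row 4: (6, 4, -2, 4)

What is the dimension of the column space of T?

1

Row reduce to echelon form.
R2 ← R2 + (1/2)·R1: [0, 0, 0, 0]
R3 ← R3 + (3/2)·R1: [0, 0, 0, 0]
R4 ← R4 + R1: [0, 0, 0, 0]
Echelon form has 1 nonzero row, so rank(T) = 1.
The column space has dimension equal to the rank: 1.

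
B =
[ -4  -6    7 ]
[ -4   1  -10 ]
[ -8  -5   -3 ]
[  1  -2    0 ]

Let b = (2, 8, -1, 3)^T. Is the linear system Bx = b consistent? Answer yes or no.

no

Row reduce the augmented matrix [B | b].
R2 ← R2 − R1: [0, 7, -17, 6]
R3 ← R3 − (2)·R1: [0, 7, -17, -5]
R4 ← R4 + (1/4)·R1: [0, -7/2, 7/4, 7/2]
R3 ← R3 − R2: [0, 0, 0, -11]
R4 ← R4 + (1/2)·R2: [0, 0, -27/4, 13/2]
Swap R3 ↔ R4
The echelon form has 4 nonzero rows; the last pivot sits in the augmented column, so rank(B) = 3 but rank([B|b]) = 4.
Since the ranks differ, the system is inconsistent.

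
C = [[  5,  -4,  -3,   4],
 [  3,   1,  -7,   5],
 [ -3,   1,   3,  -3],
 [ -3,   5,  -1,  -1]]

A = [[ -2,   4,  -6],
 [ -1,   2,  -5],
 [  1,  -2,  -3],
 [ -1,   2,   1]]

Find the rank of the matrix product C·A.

First compute CA:
[[-13,  26,   3],
 [-19,  38,   3],
 [ 11, -22,   1],
 [  1,  -2,  -5]]
Now row reduce the product.
R2 ← R2 − (19/13)·R1: [0, 0, -18/13]
R3 ← R3 + (11/13)·R1: [0, 0, 46/13]
R4 ← R4 + (1/13)·R1: [0, 0, -62/13]
R3 ← R3 + (23/9)·R2: [0, 0, 0]
R4 ← R4 − (31/9)·R2: [0, 0, 0]
2 nonzero rows, so rank(CA) = 2.

2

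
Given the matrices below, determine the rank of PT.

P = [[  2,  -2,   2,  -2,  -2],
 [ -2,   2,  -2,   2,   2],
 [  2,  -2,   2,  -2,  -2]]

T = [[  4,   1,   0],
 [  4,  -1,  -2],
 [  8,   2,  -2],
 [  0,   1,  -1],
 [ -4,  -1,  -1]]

First compute PT:
[[ 24,   8,   4],
 [-24,  -8,  -4],
 [ 24,   8,   4]]
Now row reduce the product.
R2 ← R2 + R1: [0, 0, 0]
R3 ← R3 − R1: [0, 0, 0]
1 nonzero row, so rank(PT) = 1.

1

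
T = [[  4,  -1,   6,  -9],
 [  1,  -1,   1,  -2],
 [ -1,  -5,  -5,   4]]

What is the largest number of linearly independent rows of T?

Row reduce to echelon form.
R2 ← R2 − (1/4)·R1: [0, -3/4, -1/2, 1/4]
R3 ← R3 + (1/4)·R1: [0, -21/4, -7/2, 7/4]
R3 ← R3 − (7)·R2: [0, 0, 0, 0]
Echelon form has 2 nonzero rows, so rank(T) = 2.
The rank gives the maximum number of linearly independent rows: 2.

2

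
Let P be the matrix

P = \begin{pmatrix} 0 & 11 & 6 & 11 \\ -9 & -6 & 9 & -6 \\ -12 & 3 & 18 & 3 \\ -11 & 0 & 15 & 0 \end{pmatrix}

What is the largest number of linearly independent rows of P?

2

Row reduce to echelon form.
Swap R1 ↔ R2
R3 ← R3 − (4/3)·R1: [0, 11, 6, 11]
R4 ← R4 − (11/9)·R1: [0, 22/3, 4, 22/3]
R3 ← R3 − R2: [0, 0, 0, 0]
R4 ← R4 − (2/3)·R2: [0, 0, 0, 0]
Echelon form has 2 nonzero rows, so rank(P) = 2.
The rank gives the maximum number of linearly independent rows: 2.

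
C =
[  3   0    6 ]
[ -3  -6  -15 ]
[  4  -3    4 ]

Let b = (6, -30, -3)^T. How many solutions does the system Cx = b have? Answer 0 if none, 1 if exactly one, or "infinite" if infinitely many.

Row reduce the augmented matrix [C | b].
R2 ← R2 + R1: [0, -6, -9, -24]
R3 ← R3 − (4/3)·R1: [0, -3, -4, -11]
R3 ← R3 − (1/2)·R2: [0, 0, 1/2, 1]
The echelon form has 3 nonzero rows, and every pivot lies in the first 3 columns, so rank(C) = rank([C|b]) = 3.
The system is consistent.
rank = 3 = number of unknowns, so the solution is unique.

1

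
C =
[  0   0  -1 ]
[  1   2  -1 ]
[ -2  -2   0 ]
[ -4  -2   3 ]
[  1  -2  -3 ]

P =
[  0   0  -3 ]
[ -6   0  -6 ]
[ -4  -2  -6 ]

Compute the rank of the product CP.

3

First compute CP:
[[  4,   2,   6],
 [ -8,   2,  -9],
 [ 12,   0,  18],
 [  0,  -6,   6],
 [ 24,   6,  27]]
Now row reduce the product.
R2 ← R2 + (2)·R1: [0, 6, 3]
R3 ← R3 − (3)·R1: [0, -6, 0]
R5 ← R5 − (6)·R1: [0, -6, -9]
R3 ← R3 + R2: [0, 0, 3]
R4 ← R4 + R2: [0, 0, 9]
R5 ← R5 + R2: [0, 0, -6]
R4 ← R4 − (3)·R3: [0, 0, 0]
R5 ← R5 + (2)·R3: [0, 0, 0]
3 nonzero rows, so rank(CP) = 3.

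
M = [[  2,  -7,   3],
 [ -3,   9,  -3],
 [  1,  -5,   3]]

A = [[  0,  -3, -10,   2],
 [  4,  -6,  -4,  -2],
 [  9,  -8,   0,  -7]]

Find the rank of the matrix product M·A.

First compute MA:
[[ -1,  12,   8,  -3],
 [  9, -21,  -6,  -3],
 [  7,   3,  10,  -9]]
Now row reduce the product.
R2 ← R2 + (9)·R1: [0, 87, 66, -30]
R3 ← R3 + (7)·R1: [0, 87, 66, -30]
R3 ← R3 − R2: [0, 0, 0, 0]
2 nonzero rows, so rank(MA) = 2.

2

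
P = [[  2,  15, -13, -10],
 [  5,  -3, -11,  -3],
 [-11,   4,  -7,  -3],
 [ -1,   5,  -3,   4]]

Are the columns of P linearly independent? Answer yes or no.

yes

Row reduce P to echelon form.
R2 ← R2 − (5/2)·R1: [0, -81/2, 43/2, 22]
R3 ← R3 + (11/2)·R1: [0, 173/2, -157/2, -58]
R4 ← R4 + (1/2)·R1: [0, 25/2, -19/2, -1]
R3 ← R3 + (173/81)·R2: [0, 0, -2639/81, -892/81]
R4 ← R4 + (25/81)·R2: [0, 0, -232/81, 469/81]
R4 ← R4 − (8/91)·R3: [0, 0, 0, 615/91]
4 pivots among 4 columns.
Every column is a pivot column, so the columns are linearly independent.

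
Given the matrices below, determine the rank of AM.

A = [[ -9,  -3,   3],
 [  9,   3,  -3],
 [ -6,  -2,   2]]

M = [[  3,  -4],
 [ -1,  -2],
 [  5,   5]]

First compute AM:
[[ -9,  57],
 [  9, -57],
 [ -6,  38]]
Now row reduce the product.
R2 ← R2 + R1: [0, 0]
R3 ← R3 − (2/3)·R1: [0, 0]
1 nonzero row, so rank(AM) = 1.

1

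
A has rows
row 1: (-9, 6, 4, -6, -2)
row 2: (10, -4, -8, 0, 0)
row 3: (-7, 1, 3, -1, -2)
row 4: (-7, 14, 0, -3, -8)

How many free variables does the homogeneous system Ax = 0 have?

Row reduce to echelon form.
R2 ← R2 + (10/9)·R1: [0, 8/3, -32/9, -20/3, -20/9]
R3 ← R3 − (7/9)·R1: [0, -11/3, -1/9, 11/3, -4/9]
R4 ← R4 − (7/9)·R1: [0, 28/3, -28/9, 5/3, -58/9]
R3 ← R3 + (11/8)·R2: [0, 0, -5, -11/2, -7/2]
R4 ← R4 − (7/2)·R2: [0, 0, 28/3, 25, 4/3]
R4 ← R4 + (28/15)·R3: [0, 0, 0, 221/15, -26/5]
4 nonzero rows, so rank(A) = 4.
A has 5 columns; by rank–nullity, nullity = 5 − 4 = 1.

1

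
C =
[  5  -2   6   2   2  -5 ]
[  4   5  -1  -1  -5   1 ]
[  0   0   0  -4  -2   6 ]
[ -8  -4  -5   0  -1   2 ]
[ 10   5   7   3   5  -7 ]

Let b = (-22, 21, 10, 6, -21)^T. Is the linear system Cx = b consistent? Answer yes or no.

Row reduce the augmented matrix [C | b].
R2 ← R2 − (4/5)·R1: [0, 33/5, -29/5, -13/5, -33/5, 5, 193/5]
R4 ← R4 + (8/5)·R1: [0, -36/5, 23/5, 16/5, 11/5, -6, -146/5]
R5 ← R5 − (2)·R1: [0, 9, -5, -1, 1, 3, 23]
R4 ← R4 + (12/11)·R2: [0, 0, -19/11, 4/11, -5, -6/11, 142/11]
R5 ← R5 − (15/11)·R2: [0, 0, 32/11, 28/11, 10, -42/11, -326/11]
Swap R3 ↔ R4
R5 ← R5 + (32/19)·R3: [0, 0, 0, 60/19, 30/19, -90/19, -150/19]
R5 ← R5 + (15/19)·R4: [0, 0, 0, 0, 0, 0, 0]
The echelon form has 4 nonzero rows, and every pivot lies in the first 6 columns, so rank(C) = rank([C|b]) = 4.
The system is consistent.

yes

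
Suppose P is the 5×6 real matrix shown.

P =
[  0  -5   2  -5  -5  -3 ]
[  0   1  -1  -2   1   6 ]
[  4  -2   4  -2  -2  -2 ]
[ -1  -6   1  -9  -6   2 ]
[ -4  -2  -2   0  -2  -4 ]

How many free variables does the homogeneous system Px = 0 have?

Row reduce to echelon form.
Swap R1 ↔ R3
R4 ← R4 + (1/4)·R1: [0, -13/2, 2, -19/2, -13/2, 3/2]
R5 ← R5 + R1: [0, -4, 2, -2, -4, -6]
R3 ← R3 + (5)·R2: [0, 0, -3, -15, 0, 27]
R4 ← R4 + (13/2)·R2: [0, 0, -9/2, -45/2, 0, 81/2]
R5 ← R5 + (4)·R2: [0, 0, -2, -10, 0, 18]
R4 ← R4 − (3/2)·R3: [0, 0, 0, 0, 0, 0]
R5 ← R5 − (2/3)·R3: [0, 0, 0, 0, 0, 0]
3 nonzero rows, so rank(P) = 3.
P has 6 columns; by rank–nullity, nullity = 6 − 3 = 3.

3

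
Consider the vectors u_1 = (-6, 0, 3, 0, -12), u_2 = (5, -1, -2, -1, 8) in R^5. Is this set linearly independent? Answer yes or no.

Form the matrix with these vectors as rows and row reduce.
R2 ← R2 + (5/6)·R1: [0, -1, 1/2, -1, -2]
2 nonzero rows, so the 2 vectors span a space of dimension 2.
Since 2 = 2, the vectors are linearly independent.

yes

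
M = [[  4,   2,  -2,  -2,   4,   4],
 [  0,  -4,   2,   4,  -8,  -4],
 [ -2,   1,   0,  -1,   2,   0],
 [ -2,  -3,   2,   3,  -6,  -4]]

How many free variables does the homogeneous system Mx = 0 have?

4

Row reduce to echelon form.
R3 ← R3 + (1/2)·R1: [0, 2, -1, -2, 4, 2]
R4 ← R4 + (1/2)·R1: [0, -2, 1, 2, -4, -2]
R3 ← R3 + (1/2)·R2: [0, 0, 0, 0, 0, 0]
R4 ← R4 − (1/2)·R2: [0, 0, 0, 0, 0, 0]
2 nonzero rows, so rank(M) = 2.
M has 6 columns; by rank–nullity, nullity = 6 − 2 = 4.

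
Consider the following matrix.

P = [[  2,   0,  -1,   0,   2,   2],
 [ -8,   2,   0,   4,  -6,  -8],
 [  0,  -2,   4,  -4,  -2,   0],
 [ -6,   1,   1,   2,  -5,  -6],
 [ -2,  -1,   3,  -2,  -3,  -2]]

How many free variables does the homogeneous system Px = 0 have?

Row reduce to echelon form.
R2 ← R2 + (4)·R1: [0, 2, -4, 4, 2, 0]
R4 ← R4 + (3)·R1: [0, 1, -2, 2, 1, 0]
R5 ← R5 + R1: [0, -1, 2, -2, -1, 0]
R3 ← R3 + R2: [0, 0, 0, 0, 0, 0]
R4 ← R4 − (1/2)·R2: [0, 0, 0, 0, 0, 0]
R5 ← R5 + (1/2)·R2: [0, 0, 0, 0, 0, 0]
2 nonzero rows, so rank(P) = 2.
P has 6 columns; by rank–nullity, nullity = 6 − 2 = 4.

4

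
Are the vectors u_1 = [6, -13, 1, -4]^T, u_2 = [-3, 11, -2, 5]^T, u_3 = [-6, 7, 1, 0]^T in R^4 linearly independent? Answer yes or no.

Form the matrix with these vectors as rows and row reduce.
R2 ← R2 + (1/2)·R1: [0, 9/2, -3/2, 3]
R3 ← R3 + R1: [0, -6, 2, -4]
R3 ← R3 + (4/3)·R2: [0, 0, 0, 0]
2 nonzero rows, so the 3 vectors span a space of dimension 2.
Since 2 < 3, the vectors are linearly dependent.

no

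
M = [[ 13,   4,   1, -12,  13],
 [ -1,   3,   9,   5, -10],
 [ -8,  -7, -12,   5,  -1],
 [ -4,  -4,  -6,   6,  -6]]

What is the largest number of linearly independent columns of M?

Row reduce to echelon form.
R2 ← R2 + (1/13)·R1: [0, 43/13, 118/13, 53/13, -9]
R3 ← R3 + (8/13)·R1: [0, -59/13, -148/13, -31/13, 7]
R4 ← R4 + (4/13)·R1: [0, -36/13, -74/13, 30/13, -2]
R3 ← R3 + (59/43)·R2: [0, 0, 46/43, 138/43, -230/43]
R4 ← R4 + (36/43)·R2: [0, 0, 82/43, 246/43, -410/43]
R4 ← R4 − (41/23)·R3: [0, 0, 0, 0, 0]
Echelon form has 3 nonzero rows, so rank(M) = 3.
The rank gives the maximum number of linearly independent columns: 3.

3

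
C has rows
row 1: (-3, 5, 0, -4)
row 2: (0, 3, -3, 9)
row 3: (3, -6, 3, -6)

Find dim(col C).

3

Row reduce to echelon form.
R3 ← R3 + R1: [0, -1, 3, -10]
R3 ← R3 + (1/3)·R2: [0, 0, 2, -7]
Echelon form has 3 nonzero rows, so rank(C) = 3.
The column space has dimension equal to the rank: 3.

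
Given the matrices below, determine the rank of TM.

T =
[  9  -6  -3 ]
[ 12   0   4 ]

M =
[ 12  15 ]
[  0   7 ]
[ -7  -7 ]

2

First compute TM:
[[129, 114],
 [116, 152]]
Now row reduce the product.
R2 ← R2 − (116/129)·R1: [0, 2128/43]
2 nonzero rows, so rank(TM) = 2.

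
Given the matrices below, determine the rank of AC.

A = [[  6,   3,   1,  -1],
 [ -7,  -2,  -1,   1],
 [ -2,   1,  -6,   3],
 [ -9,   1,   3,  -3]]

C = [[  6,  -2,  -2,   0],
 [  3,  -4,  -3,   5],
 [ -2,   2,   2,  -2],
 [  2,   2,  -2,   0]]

First compute AC:
[[ 41, -24, -17,  13],
 [-44,  22,  16,  -8],
 [  9,  -6, -17,  17],
 [-63,  14,  27,  -1]]
Now row reduce the product.
R2 ← R2 + (44/41)·R1: [0, -154/41, -92/41, 244/41]
R3 ← R3 − (9/41)·R1: [0, -30/41, -544/41, 580/41]
R4 ← R4 + (63/41)·R1: [0, -938/41, 36/41, 778/41]
R3 ← R3 − (15/77)·R2: [0, 0, -988/77, 1000/77]
R4 ← R4 − (67/11)·R2: [0, 0, 160/11, -190/11]
R4 ← R4 + (280/247)·R3: [0, 0, 0, -630/247]
4 nonzero rows, so rank(AC) = 4.

4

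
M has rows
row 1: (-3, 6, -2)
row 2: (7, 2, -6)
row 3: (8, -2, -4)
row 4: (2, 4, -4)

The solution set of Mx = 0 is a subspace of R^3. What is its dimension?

Row reduce to echelon form.
R2 ← R2 + (7/3)·R1: [0, 16, -32/3]
R3 ← R3 + (8/3)·R1: [0, 14, -28/3]
R4 ← R4 + (2/3)·R1: [0, 8, -16/3]
R3 ← R3 − (7/8)·R2: [0, 0, 0]
R4 ← R4 − (1/2)·R2: [0, 0, 0]
2 nonzero rows, so rank(M) = 2.
M has 3 columns; by rank–nullity, nullity = 3 − 2 = 1.

1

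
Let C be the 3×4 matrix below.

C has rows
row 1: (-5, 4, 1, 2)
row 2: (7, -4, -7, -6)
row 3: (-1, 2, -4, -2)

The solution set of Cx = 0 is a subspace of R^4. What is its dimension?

Row reduce to echelon form.
R2 ← R2 + (7/5)·R1: [0, 8/5, -28/5, -16/5]
R3 ← R3 − (1/5)·R1: [0, 6/5, -21/5, -12/5]
R3 ← R3 − (3/4)·R2: [0, 0, 0, 0]
2 nonzero rows, so rank(C) = 2.
C has 4 columns; by rank–nullity, nullity = 4 − 2 = 2.

2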